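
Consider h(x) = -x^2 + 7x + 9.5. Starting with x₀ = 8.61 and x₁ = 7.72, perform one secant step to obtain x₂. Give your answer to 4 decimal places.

8.1425

h(8.61) = -4.362100, h(7.72) = 3.941600
x₂ = 7.720000 − 3.941600·(7.720000 − 8.610000) / (3.941600 − (-4.362100)) = 7.720000 − (-3.508024)/(8.303700) = 8.142465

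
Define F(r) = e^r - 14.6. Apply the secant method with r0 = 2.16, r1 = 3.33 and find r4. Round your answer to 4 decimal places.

F(2.16) = -5.928862, F(3.33) = 13.338342
r2 = 3.330000 − 13.338342·(3.330000 − 2.160000) / (13.338342 − (-5.928862)) = 3.330000 − (15.605860)/(19.267204) = 2.520030
F(2.520030) = -2.171032
r3 = 2.520030 − (-2.171032)·(2.520030 − 3.330000) / (-2.171032 − 13.338342) = 2.520030 − (1.758471)/(-15.509374) = 2.633411
F(2.633411) = -0.678825
r4 = 2.633411 − (-0.678825)·(2.633411 − 2.520030) / (-0.678825 − (-2.171032)) = 2.633411 − (-0.076966)/(1.492207) = 2.684990

2.6850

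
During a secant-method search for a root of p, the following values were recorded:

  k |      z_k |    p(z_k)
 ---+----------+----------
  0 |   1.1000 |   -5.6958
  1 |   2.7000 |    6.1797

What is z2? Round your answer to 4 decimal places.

z2 = 2.7000 − 6.1797·(2.7000 − 1.1000) / (6.1797 − (-5.6958))
   = 2.7000 − (9.887520)/(11.875500) = 1.867402

1.8674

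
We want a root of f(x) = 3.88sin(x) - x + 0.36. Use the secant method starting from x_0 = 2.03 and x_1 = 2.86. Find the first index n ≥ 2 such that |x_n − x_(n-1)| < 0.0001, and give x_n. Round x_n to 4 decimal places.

n = 5, x_n = 2.5438

f(2.03) = 1.808054, f(2.86) = -1.421803
x_2 = 2.860000 − (-1.421803)·(0.830000)/(-3.229857) = 2.494629;  |Δ| = 0.365371
f(2.494629) = 0.204105
x_3 = 2.494629 − 0.204105·(-0.365371)/(1.625908) = 2.540495;  |Δ| = 0.045866
f(2.540495) = 0.013831
x_4 = 2.540495 − 0.013831·(0.045866)/(-0.190274) = 2.543829;  |Δ| = 0.003334
f(2.543829) = -0.000184
x_5 = 2.543829 − (-0.000184)·(0.003334)/(-0.014015) = 2.543785;  |Δ| = 0.000044
|x_5 − x_4| = 0.000044 < 0.0001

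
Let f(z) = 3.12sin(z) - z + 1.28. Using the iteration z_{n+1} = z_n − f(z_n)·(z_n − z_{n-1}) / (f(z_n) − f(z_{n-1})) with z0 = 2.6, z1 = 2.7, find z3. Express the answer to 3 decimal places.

2.677

f(2.6) = 0.28836, f(2.7) = -0.08657
z2 = 2.70000 − (-0.08657)·(2.70000 − 2.60000) / (-0.08657 − 0.28836) = 2.70000 − (-0.00866)/(-0.37494) = 2.67691
f(2.67691) = 0.00129
z3 = 2.67691 − 0.00129·(2.67691 − 2.70000) / (0.00129 − (-0.08657)) = 2.67691 − (-0.00003)/(0.08786) = 2.67725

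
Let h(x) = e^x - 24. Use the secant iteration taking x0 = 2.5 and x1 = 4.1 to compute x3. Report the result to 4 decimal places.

h(2.5) = -11.817506, h(4.1) = 36.340288
x2 = 4.100000 − 36.340288·(4.100000 − 2.500000) / (36.340288 − (-11.817506)) = 4.100000 − (58.144460)/(48.157794) = 2.892626
h(2.892626) = -5.959375
x3 = 2.892626 − (-5.959375)·(2.892626 − 4.100000) / (-5.959375 − 36.340288) = 2.892626 − (7.195193)/(-42.299663) = 3.062727

3.0627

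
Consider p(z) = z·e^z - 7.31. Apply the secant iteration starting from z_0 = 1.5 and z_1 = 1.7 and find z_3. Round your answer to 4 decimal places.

1.5501

p(1.5) = -0.587466, p(1.7) = 1.995711
z_2 = 1.700000 − 1.995711·(1.700000 − 1.500000) / (1.995711 − (-0.587466)) = 1.700000 − (0.399142)/(2.583177) = 1.545484
p(1.545484) = -0.061307
z_3 = 1.545484 − (-0.061307)·(1.545484 − 1.700000) / (-0.061307 − 1.995711) = 1.545484 − (0.009473)/(-2.057018) = 1.550089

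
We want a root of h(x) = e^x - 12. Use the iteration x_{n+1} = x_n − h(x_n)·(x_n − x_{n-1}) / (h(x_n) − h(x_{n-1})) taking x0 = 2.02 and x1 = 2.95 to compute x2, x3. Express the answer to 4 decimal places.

h(2.02) = -4.461675, h(2.95) = 7.105954
x2 = 2.950000 − 7.105954·(2.950000 − 2.020000) / (7.105954 − (-4.461675)) = 2.950000 − (6.608537)/(11.567629) = 2.378704
h(2.378704) = -1.209088
x3 = 2.378704 − (-1.209088)·(2.378704 − 2.950000) / (-1.209088 − 7.105954) = 2.378704 − (0.690747)/(-8.315042) = 2.461776

2.3787, 2.4618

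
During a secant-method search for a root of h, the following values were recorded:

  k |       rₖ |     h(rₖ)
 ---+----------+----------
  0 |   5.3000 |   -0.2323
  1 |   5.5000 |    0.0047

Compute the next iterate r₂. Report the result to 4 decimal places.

r₂ = 5.5000 − 0.0047·(5.5000 − 5.3000) / (0.0047 − (-0.2323))
   = 5.5000 − (0.000940)/(0.237000) = 5.496034

5.4960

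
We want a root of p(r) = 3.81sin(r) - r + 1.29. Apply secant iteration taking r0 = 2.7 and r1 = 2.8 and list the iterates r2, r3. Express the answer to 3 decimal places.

2.748, 2.749

p(2.7) = 0.21832, p(2.8) = -0.23370
r2 = 2.80000 − (-0.23370)·(2.80000 − 2.70000) / (-0.23370 − 0.21832) = 2.80000 − (-0.02337)/(-0.45201) = 2.74830
p(2.74830) = 0.00182
r3 = 2.74830 − 0.00182·(2.74830 − 2.80000) / (0.00182 − (-0.23370)) = 2.74830 − (-0.00009)/(0.23551) = 2.74870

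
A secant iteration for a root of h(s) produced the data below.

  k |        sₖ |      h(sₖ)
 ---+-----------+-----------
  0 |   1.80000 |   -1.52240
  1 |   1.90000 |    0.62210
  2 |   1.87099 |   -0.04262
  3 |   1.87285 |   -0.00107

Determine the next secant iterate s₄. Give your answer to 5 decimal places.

s₄ = 1.87285 − (-0.00107)·(1.87285 − 1.87099) / (-0.00107 − (-0.04262))
   = 1.87285 − (-0.0000020)/(0.0415500) = 1.8728979

1.87290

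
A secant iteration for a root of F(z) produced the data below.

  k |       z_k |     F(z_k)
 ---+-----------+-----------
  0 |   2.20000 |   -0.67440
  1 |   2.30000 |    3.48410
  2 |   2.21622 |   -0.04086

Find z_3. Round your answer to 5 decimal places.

2.21719

z_3 = 2.21622 − (-0.04086)·(2.21622 − 2.30000) / (-0.04086 − 3.48410)
   = 2.21622 − (0.0034233)/(-3.5249600) = 2.2171911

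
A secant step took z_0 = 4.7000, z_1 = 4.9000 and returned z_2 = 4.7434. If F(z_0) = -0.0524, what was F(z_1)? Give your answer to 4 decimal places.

0.1891

The secant line through (4.7000, -0.0524) and (4.9000, F(z_1)) crosses zero at z_2 = 4.7434.
So (4.7000, -0.0524), (4.9000, F(z_1)), (4.7434, 0) are collinear:
F(z_1) = -0.0524 · (4.9000 − 4.7434) / (4.7000 − 4.7434) = -0.0524 · (0.156600)/(-0.043400) = 0.189075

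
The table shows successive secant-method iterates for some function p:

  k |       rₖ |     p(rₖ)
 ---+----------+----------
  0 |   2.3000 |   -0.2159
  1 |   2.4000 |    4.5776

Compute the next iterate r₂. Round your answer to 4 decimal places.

2.3045

r₂ = 2.4000 − 4.5776·(2.4000 − 2.3000) / (4.5776 − (-0.2159))
   = 2.4000 − (0.457760)/(4.793500) = 2.304504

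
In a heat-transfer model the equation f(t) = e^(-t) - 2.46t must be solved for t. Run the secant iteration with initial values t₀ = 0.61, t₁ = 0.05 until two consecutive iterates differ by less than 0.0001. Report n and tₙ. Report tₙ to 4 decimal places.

f(0.61) = -0.957249, f(0.05) = 0.828229
t₂ = 0.050000 − 0.828229·(-0.560000)/(1.785479) = 0.309767;  |Δ| = 0.259767
f(0.309767) = -0.028409
t₃ = 0.309767 − (-0.028409)·(0.259767)/(-0.856639) = 0.301152;  |Δ| = 0.008615
f(0.301152) = -0.000869
t₄ = 0.301152 − (-0.000869)·(-0.008615)/(0.027540) = 0.300880;  |Δ| = 0.000272
f(0.300880) = 0.000001
t₅ = 0.300880 − 0.000001·(-0.000272)/(0.000870) = 0.300881;  |Δ| = 0.000000
|t₅ − t₄| = 0.000000 < 0.0001

n = 5, tₙ = 0.3009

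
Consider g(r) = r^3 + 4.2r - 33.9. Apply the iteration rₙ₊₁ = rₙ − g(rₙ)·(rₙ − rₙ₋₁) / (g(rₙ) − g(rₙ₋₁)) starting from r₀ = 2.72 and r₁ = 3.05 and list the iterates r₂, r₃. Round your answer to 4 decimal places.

2.8006, 2.8063

g(2.72) = -2.352352, g(3.05) = 7.282625
r₂ = 3.050000 − 7.282625·(3.050000 − 2.720000) / (7.282625 − (-2.352352)) = 3.050000 − (2.403266)/(9.634977) = 2.800569
g(2.800569) = -0.172237
r₃ = 2.800569 − (-0.172237)·(2.800569 − 3.050000) / (-0.172237 − 7.282625) = 2.800569 − (0.042961)/(-7.454862) = 2.806331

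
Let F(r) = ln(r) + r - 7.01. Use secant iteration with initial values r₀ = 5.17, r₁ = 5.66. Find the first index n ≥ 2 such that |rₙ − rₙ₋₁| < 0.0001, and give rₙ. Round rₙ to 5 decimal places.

F(5.17) = -0.1971273, F(5.66) = 0.3834239
r₂ = 5.6600000 − 0.3834239·(0.4900000)/(0.5805512) = 5.3363805;  |Δ| = 0.3236195
F(5.3363805) = 0.0009281
r₃ = 5.3363805 − 0.0009281·(-0.3236195)/(-0.3824958) = 5.3355952;  |Δ| = 0.0007852
F(5.3355952) = -0.0000043
r₄ = 5.3355952 − (-0.0000043)·(-0.0007852)/(-0.0009324) = 5.3355989;  |Δ| = 0.0000036
|r₄ − r₃| = 0.0000036 < 0.0001

n = 4, rₙ = 5.33560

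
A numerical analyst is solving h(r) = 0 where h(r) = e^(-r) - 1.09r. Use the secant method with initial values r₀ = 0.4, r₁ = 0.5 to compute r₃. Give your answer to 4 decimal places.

0.5365

h(0.4) = 0.234320, h(0.5) = 0.061531
r₂ = 0.500000 − 0.061531·(0.500000 − 0.400000) / (0.061531 − 0.234320) = 0.500000 − (0.006153)/(-0.172789) = 0.535610
h(0.535610) = 0.001497
r₃ = 0.535610 − 0.001497·(0.535610 − 0.500000) / (0.001497 − 0.061531) = 0.535610 − (0.000053)/(-0.060034) = 0.536498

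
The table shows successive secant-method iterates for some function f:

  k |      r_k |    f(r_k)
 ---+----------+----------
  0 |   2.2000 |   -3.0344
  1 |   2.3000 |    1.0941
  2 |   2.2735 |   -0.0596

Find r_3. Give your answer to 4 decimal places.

r_3 = 2.2735 − (-0.0596)·(2.2735 − 2.3000) / (-0.0596 − 1.0941)
   = 2.2735 − (0.001579)/(-1.153700) = 2.274869

2.2749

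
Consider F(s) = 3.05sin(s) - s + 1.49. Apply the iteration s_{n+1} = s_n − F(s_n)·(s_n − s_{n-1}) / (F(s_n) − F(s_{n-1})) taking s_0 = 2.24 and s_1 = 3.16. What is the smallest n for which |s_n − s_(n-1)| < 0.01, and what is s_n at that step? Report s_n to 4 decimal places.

F(2.24) = 1.642164, F(3.16) = -1.726139
s_2 = 3.160000 − (-1.726139)·(0.920000)/(-3.368303) = 2.688532;  |Δ| = 0.471468
F(2.688532) = 0.136514
s_3 = 2.688532 − 0.136514·(-0.471468)/(1.862653) = 2.723086;  |Δ| = 0.034554
F(2.723086) = 0.006425
s_4 = 2.723086 − 0.006425·(0.034554)/(-0.130089) = 2.724792;  |Δ| = 0.001707
|s_4 − s_3| = 0.001707 < 0.01

n = 4, s_n = 2.7248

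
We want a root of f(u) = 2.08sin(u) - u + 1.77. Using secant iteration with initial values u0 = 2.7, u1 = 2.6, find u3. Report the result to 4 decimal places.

2.6857

f(2.7) = -0.041050, f(2.6) = 0.242243
u2 = 2.600000 − 0.242243·(2.600000 − 2.700000) / (0.242243 − (-0.041050)) = 2.600000 − (-0.024224)/(0.283293) = 2.685510
f(2.685510) = 0.000595
u3 = 2.685510 − 0.000595·(2.685510 − 2.600000) / (0.000595 − 0.242243) = 2.685510 − (0.000051)/(-0.241648) = 2.685720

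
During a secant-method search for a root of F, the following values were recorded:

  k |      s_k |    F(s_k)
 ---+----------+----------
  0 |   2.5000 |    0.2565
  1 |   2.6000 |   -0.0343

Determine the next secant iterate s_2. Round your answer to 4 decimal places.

s_2 = 2.6000 − (-0.0343)·(2.6000 − 2.5000) / (-0.0343 − 0.2565)
   = 2.6000 − (-0.003430)/(-0.290800) = 2.588205

2.5882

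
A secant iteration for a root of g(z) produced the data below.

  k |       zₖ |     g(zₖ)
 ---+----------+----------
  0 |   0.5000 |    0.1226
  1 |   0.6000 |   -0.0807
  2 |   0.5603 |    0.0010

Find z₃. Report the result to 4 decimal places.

0.5608

z₃ = 0.5603 − 0.0010·(0.5603 − 0.6000) / (0.0010 − (-0.0807))
   = 0.5603 − (-0.000040)/(0.081700) = 0.560786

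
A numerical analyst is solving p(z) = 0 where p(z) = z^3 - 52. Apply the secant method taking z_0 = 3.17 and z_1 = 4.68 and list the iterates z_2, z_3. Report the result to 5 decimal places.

3.60057, 3.70347

p(3.17) = -20.1449870, p(4.68) = 50.5032320
z_2 = 4.6800000 − 50.5032320·(4.6800000 − 3.1700000) / (50.5032320 − (-20.1449870)) = 4.6800000 − (76.2598803)/(70.6482190) = 3.6005690
p(3.6005690) = -5.3218752
z_3 = 3.6005690 − (-5.3218752)·(3.6005690 − 4.6800000) / (-5.3218752 − 50.5032320) = 3.6005690 − (5.7445973)/(-55.8251072) = 3.7034724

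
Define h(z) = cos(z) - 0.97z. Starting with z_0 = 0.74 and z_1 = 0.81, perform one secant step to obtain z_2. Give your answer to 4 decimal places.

h(0.74) = 0.020669, h(0.81) = -0.096202
z_2 = 0.810000 − (-0.096202)·(0.810000 − 0.740000) / (-0.096202 − 0.020669) = 0.810000 − (-0.006734)/(-0.116870) = 0.752380

0.7524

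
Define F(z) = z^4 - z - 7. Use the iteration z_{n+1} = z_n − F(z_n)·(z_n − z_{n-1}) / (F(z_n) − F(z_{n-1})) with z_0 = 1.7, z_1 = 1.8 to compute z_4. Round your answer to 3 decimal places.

F(1.7) = -0.34790, F(1.8) = 1.69760
z_2 = 1.80000 − 1.69760·(1.80000 − 1.70000) / (1.69760 − (-0.34790)) = 1.80000 − (0.16976)/(2.04550) = 1.71701
F(1.71701) = -0.02562
z_3 = 1.71701 − (-0.02562)·(1.71701 − 1.80000) / (-0.02562 − 1.69760) = 1.71701 − (0.00213)/(-1.72322) = 1.71824
F(1.71824) = -0.00184
z_4 = 1.71824 − (-0.00184)·(1.71824 − 1.71701) / (-0.00184 − (-0.02562)) = 1.71824 − (0.00000)/(0.02377) = 1.71834

1.718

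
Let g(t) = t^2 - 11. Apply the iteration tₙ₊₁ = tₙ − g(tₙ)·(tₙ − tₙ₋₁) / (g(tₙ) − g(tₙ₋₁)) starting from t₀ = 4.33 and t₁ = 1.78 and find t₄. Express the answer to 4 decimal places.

g(4.33) = 7.748900, g(1.78) = -7.831600
t₂ = 1.780000 − (-7.831600)·(1.780000 − 4.330000) / (-7.831600 − 7.748900) = 1.780000 − (19.970580)/(-15.580500) = 3.061768
g(3.061768) = -1.625579
t₃ = 3.061768 − (-1.625579)·(3.061768 − 1.780000) / (-1.625579 − (-7.831600)) = 3.061768 − (-2.083615)/(6.206021) = 3.397508
g(3.397508) = 0.543064
t₄ = 3.397508 − 0.543064·(3.397508 − 3.061768) / (0.543064 − (-1.625579)) = 3.397508 − (0.182329)/(2.168643) = 3.313433

3.3134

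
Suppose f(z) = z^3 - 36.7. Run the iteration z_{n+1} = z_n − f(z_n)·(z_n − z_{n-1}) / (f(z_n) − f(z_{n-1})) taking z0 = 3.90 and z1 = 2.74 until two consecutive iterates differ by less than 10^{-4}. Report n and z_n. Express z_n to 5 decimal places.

n = 6, z_n = 3.32319

f(3.90) = 22.6190000, f(2.74) = -16.1291760
z2 = 2.7400000 − (-16.1291760)·(-1.1600000)/(-38.7481760) = 3.2228574;  |Δ| = 0.4828574
f(3.2228574) = -3.2247926
z3 = 3.2228574 − (-3.2247926)·(0.4828574)/(12.9043834) = 3.3435230;  |Δ| = 0.1206656
f(3.3435230) = 0.6777321
z4 = 3.3435230 − 0.6777321·(0.1206656)/(3.9025247) = 3.3225676;  |Δ| = 0.0209554
f(3.3225676) = -0.0206626
z5 = 3.3225676 − (-0.0206626)·(-0.0209554)/(-0.6983947) = 3.3231876;  |Δ| = 0.0006200
f(3.3231876) = -0.0001259
z6 = 3.3231876 − (-0.0001259)·(0.0006200)/(0.0205367) = 3.3231914;  |Δ| = 0.0000038
|z6 − z5| = 0.0000038 < 10^{-4}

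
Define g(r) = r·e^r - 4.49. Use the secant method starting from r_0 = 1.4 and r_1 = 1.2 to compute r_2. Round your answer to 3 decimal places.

g(1.4) = 1.18728, g(1.2) = -0.50586
r_2 = 1.20000 − (-0.50586)·(1.20000 − 1.40000) / (-0.50586 − 1.18728) = 1.20000 − (0.10117)/(-1.69314) = 1.25975

1.260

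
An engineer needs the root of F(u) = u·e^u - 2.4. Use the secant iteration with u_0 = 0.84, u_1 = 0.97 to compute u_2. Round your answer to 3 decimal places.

F(0.84) = -0.45425, F(0.97) = 0.15881
u_2 = 0.97000 − 0.15881·(0.97000 − 0.84000) / (0.15881 − (-0.45425)) = 0.97000 − (0.02064)/(0.61306) = 0.93632

0.936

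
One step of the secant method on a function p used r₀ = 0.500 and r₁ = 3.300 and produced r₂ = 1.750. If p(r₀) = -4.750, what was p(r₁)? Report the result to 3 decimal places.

5.890

The secant line through (0.500, -4.750) and (3.300, p(r₁)) crosses zero at r₂ = 1.750.
So (0.500, -4.750), (3.300, p(r₁)), (1.750, 0) are collinear:
p(r₁) = -4.750 · (3.300 − 1.750) / (0.500 − 1.750) = -4.750 · (1.55000)/(-1.25000) = 5.89000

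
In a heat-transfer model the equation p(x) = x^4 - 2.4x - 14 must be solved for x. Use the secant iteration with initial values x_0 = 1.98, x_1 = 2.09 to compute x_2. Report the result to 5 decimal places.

p(1.98) = -3.3824638, p(2.09) = 0.0642976
x_2 = 2.0900000 − 0.0642976·(2.0900000 − 1.9800000) / (0.0642976 − (-3.3824638)) = 2.0900000 − (0.0070727)/(3.4467614) = 2.0879480

2.08795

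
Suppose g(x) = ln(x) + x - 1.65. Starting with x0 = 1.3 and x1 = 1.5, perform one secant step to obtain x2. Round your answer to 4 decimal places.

g(1.3) = -0.087636, g(1.5) = 0.255465
x2 = 1.500000 − 0.255465·(1.500000 − 1.300000) / (0.255465 − (-0.087636)) = 1.500000 − (0.051093)/(0.343101) = 1.351085

1.3511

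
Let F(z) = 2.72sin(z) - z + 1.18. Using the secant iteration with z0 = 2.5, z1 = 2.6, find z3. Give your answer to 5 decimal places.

2.59464

F(2.5) = 0.3078442, F(2.6) = -0.0178363
z2 = 2.6000000 − (-0.0178363)·(2.6000000 − 2.5000000) / (-0.0178363 − 0.3078442) = 2.6000000 − (-0.0017836)/(-0.3256805) = 2.5945234
F(2.5945234) = 0.0003838
z3 = 2.5945234 − 0.0003838·(2.5945234 − 2.6000000) / (0.0003838 − (-0.0178363)) = 2.5945234 − (-0.0000021)/(0.0182201) = 2.5946388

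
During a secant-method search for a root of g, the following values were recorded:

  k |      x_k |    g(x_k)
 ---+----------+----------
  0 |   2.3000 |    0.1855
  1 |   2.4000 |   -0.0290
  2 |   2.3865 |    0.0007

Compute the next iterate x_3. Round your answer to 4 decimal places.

2.3868

x_3 = 2.3865 − 0.0007·(2.3865 − 2.4000) / (0.0007 − (-0.0290))
   = 2.3865 − (-0.000009)/(0.029700) = 2.386818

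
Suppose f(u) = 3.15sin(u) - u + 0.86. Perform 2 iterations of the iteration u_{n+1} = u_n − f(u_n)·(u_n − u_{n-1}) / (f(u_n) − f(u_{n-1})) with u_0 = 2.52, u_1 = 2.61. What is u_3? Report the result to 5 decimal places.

2.56837

f(2.52) = 0.1743415, f(2.61) = -0.1532434
u_2 = 2.6100000 − (-0.1532434)·(2.6100000 − 2.5200000) / (-0.1532434 − 0.1743415) = 2.6100000 − (-0.0137919)/(-0.3275850) = 2.5678982
f(2.5678982) = 0.0017287
u_3 = 2.5678982 − 0.0017287·(2.5678982 − 2.6100000) / (0.0017287 − (-0.1532434)) = 2.5678982 − (-0.0000728)/(0.1549721) = 2.5683679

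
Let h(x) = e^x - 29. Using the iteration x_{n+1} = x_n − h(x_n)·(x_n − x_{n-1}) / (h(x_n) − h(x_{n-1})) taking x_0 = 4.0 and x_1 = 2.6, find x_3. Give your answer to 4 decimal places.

3.4756

h(4.0) = 25.598150, h(2.6) = -15.536262
x_2 = 2.600000 − (-15.536262)·(2.600000 − 4.000000) / (-15.536262 − 25.598150) = 2.600000 − (21.750767)/(-41.134412) = 3.128773
h(3.128773) = -6.154069
x_3 = 3.128773 − (-6.154069)·(3.128773 − 2.600000) / (-6.154069 − (-15.536262)) = 3.128773 − (-3.254106)/(9.382193) = 3.475612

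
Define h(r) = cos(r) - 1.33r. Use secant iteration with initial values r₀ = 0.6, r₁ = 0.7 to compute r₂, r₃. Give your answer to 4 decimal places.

h(0.6) = 0.027336, h(0.7) = -0.166158
r₂ = 0.700000 − (-0.166158)·(0.700000 − 0.600000) / (-0.166158 − 0.027336) = 0.700000 − (-0.016616)/(-0.193493) = 0.614127
h(0.614127) = 0.000487
r₃ = 0.614127 − 0.000487·(0.614127 − 0.700000) / (0.000487 − (-0.166158)) = 0.614127 − (-0.000042)/(0.166645) = 0.614378

0.6141, 0.6144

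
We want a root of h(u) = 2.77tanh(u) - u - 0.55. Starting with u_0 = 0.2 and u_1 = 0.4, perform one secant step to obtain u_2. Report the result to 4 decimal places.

0.3330

h(0.2) = -0.203270, h(0.4) = 0.102459
u_2 = 0.400000 − 0.102459·(0.400000 − 0.200000) / (0.102459 − (-0.203270)) = 0.400000 − (0.020492)/(0.305729) = 0.332974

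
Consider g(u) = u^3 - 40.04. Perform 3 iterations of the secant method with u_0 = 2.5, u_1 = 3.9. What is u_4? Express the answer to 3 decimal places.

g(2.5) = -24.41500, g(3.9) = 19.27900
u_2 = 3.90000 − 19.27900·(3.90000 − 2.50000) / (19.27900 − (-24.41500)) = 3.90000 − (26.99060)/(43.69400) = 3.28228
g(3.28228) = -4.67877
u_3 = 3.28228 − (-4.67877)·(3.28228 − 3.90000) / (-4.67877 − 19.27900) = 3.28228 − (2.89016)/(-23.95777) = 3.40292
g(3.40292) = -0.63475
u_4 = 3.40292 − (-0.63475)·(3.40292 − 3.28228) / (-0.63475 − (-4.67877)) = 3.40292 − (-0.07657)/(4.04402) = 3.42185

3.422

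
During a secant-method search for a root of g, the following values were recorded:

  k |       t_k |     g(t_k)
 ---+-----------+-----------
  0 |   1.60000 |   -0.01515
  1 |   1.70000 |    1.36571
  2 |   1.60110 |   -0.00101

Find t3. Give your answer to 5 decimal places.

t3 = 1.60110 − (-0.00101)·(1.60110 − 1.70000) / (-0.00101 − 1.36571)
   = 1.60110 − (0.0000999)/(-1.3667200) = 1.6011731

1.60117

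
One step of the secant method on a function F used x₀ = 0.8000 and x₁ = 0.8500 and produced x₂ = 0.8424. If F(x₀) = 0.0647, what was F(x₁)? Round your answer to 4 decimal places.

-0.0116

The secant line through (0.8000, 0.0647) and (0.8500, F(x₁)) crosses zero at x₂ = 0.8424.
So (0.8000, 0.0647), (0.8500, F(x₁)), (0.8424, 0) are collinear:
F(x₁) = 0.0647 · (0.8500 − 0.8424) / (0.8000 − 0.8424) = 0.0647 · (0.007600)/(-0.042400) = -0.011597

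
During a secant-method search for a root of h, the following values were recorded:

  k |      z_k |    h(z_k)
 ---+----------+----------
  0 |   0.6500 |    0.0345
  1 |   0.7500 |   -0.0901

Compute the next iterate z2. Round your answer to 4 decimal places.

z2 = 0.7500 − (-0.0901)·(0.7500 − 0.6500) / (-0.0901 − 0.0345)
   = 0.7500 − (-0.009010)/(-0.124600) = 0.677689

0.6777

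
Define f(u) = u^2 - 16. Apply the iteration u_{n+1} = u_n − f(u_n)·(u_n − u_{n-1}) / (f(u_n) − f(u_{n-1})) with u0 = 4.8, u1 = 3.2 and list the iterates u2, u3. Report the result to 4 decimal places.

3.9200, 4.0090

f(4.8) = 7.040000, f(3.2) = -5.760000
u2 = 3.200000 − (-5.760000)·(3.200000 − 4.800000) / (-5.760000 − 7.040000) = 3.200000 − (9.216000)/(-12.800000) = 3.920000
f(3.920000) = -0.633600
u3 = 3.920000 − (-0.633600)·(3.920000 − 3.200000) / (-0.633600 − (-5.760000)) = 3.920000 − (-0.456192)/(5.126400) = 4.008989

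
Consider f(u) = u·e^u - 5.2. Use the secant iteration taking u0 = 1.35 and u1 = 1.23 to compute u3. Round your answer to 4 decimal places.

1.3492

f(1.35) = 0.007524, f(1.23) = -0.991888
u2 = 1.230000 − (-0.991888)·(1.230000 − 1.350000) / (-0.991888 − 0.007524) = 1.230000 − (0.119027)/(-0.999412) = 1.349097
f(1.349097) = -0.000660
u3 = 1.349097 − (-0.000660)·(1.349097 − 1.230000) / (-0.000660 − (-0.991888)) = 1.349097 − (-0.000079)/(0.991228) = 1.349176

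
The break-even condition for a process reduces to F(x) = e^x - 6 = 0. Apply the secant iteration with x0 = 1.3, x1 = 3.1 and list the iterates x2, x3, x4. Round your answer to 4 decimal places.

1.5264, 1.6515, 1.8117

F(1.3) = -2.330703, F(3.1) = 16.197951
x2 = 3.100000 − 16.197951·(3.100000 − 1.300000) / (16.197951 − (-2.330703)) = 3.100000 − (29.156312)/(18.528655) = 1.526420
F(1.526420) = -1.398325
x3 = 1.526420 − (-1.398325)·(1.526420 − 3.100000) / (-1.398325 − 16.197951) = 1.526420 − (2.200375)/(-17.596276) = 1.651468
F(1.651468) = -0.785370
x4 = 1.651468 − (-0.785370)·(1.651468 − 1.526420) / (-0.785370 − (-1.398325)) = 1.651468 − (-0.098209)/(0.612955) = 1.811690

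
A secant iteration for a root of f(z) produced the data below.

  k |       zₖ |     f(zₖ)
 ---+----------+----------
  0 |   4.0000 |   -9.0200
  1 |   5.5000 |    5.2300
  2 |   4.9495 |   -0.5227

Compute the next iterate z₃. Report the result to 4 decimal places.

4.9995

z₃ = 4.9495 − (-0.5227)·(4.9495 − 5.5000) / (-0.5227 − 5.2300)
   = 4.9495 − (0.287746)/(-5.752700) = 4.999519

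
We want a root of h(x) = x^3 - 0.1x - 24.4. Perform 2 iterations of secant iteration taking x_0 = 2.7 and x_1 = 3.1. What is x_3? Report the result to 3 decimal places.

2.911

h(2.7) = -4.98700, h(3.1) = 5.08100
x_2 = 3.10000 − 5.08100·(3.10000 − 2.70000) / (5.08100 − (-4.98700)) = 3.10000 − (2.03240)/(10.06800) = 2.89813
h(2.89813) = -0.34789
x_3 = 2.89813 − (-0.34789)·(2.89813 − 3.10000) / (-0.34789 − 5.08100) = 2.89813 − (0.07023)/(-5.42889) = 2.91107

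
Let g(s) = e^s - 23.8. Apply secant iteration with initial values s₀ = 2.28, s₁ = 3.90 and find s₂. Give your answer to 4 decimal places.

g(2.28) = -14.023320, g(3.90) = 25.602449
s₂ = 3.900000 − 25.602449·(3.900000 − 2.280000) / (25.602449 − (-14.023320)) = 3.900000 − (41.475968)/(39.625769) = 2.853308

2.8533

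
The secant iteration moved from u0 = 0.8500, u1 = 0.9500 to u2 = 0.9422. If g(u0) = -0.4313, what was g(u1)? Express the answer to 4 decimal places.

The secant line through (0.8500, -0.4313) and (0.9500, g(u1)) crosses zero at u2 = 0.9422.
So (0.8500, -0.4313), (0.9500, g(u1)), (0.9422, 0) are collinear:
g(u1) = -0.4313 · (0.9500 − 0.9422) / (0.8500 − 0.9422) = -0.4313 · (0.007800)/(-0.092200) = 0.036487

0.0365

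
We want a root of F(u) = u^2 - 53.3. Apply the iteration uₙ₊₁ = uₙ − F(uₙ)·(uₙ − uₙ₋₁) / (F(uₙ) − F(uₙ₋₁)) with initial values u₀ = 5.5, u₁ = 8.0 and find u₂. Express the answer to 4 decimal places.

7.2074

F(5.5) = -23.050000, F(8.0) = 10.700000
u₂ = 8.000000 − 10.700000·(8.000000 − 5.500000) / (10.700000 − (-23.050000)) = 8.000000 − (26.750000)/(33.750000) = 7.207407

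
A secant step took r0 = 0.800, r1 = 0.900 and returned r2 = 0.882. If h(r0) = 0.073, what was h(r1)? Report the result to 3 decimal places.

The secant line through (0.800, 0.073) and (0.900, h(r1)) crosses zero at r2 = 0.882.
So (0.800, 0.073), (0.900, h(r1)), (0.882, 0) are collinear:
h(r1) = 0.073 · (0.900 − 0.882) / (0.800 − 0.882) = 0.073 · (0.01800)/(-0.08200) = -0.01602

-0.016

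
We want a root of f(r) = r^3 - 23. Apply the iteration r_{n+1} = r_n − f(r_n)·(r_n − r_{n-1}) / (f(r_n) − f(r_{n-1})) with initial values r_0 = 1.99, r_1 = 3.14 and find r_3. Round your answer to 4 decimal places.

f(1.99) = -15.119401, f(3.14) = 7.959144
r_2 = 3.140000 − 7.959144·(3.140000 − 1.990000) / (7.959144 − (-15.119401)) = 3.140000 − (9.153016)/(23.078545) = 2.743397
f(2.743397) = -2.352567
r_3 = 2.743397 − (-2.352567)·(2.743397 − 3.140000) / (-2.352567 − 7.959144) = 2.743397 − (0.933035)/(-10.311711) = 2.833880

2.8339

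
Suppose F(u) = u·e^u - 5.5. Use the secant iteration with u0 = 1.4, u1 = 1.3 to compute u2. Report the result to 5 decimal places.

1.38046

F(1.4) = 0.1772800, F(1.3) = -0.7299143
u2 = 1.3000000 − (-0.7299143)·(1.3000000 − 1.4000000) / (-0.7299143 − 0.1772800) = 1.3000000 − (0.0729914)/(-0.9071943) = 1.3804584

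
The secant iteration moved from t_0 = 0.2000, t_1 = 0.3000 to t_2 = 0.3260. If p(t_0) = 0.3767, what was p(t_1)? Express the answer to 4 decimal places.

The secant line through (0.2000, 0.3767) and (0.3000, p(t_1)) crosses zero at t_2 = 0.3260.
So (0.2000, 0.3767), (0.3000, p(t_1)), (0.3260, 0) are collinear:
p(t_1) = 0.3767 · (0.3000 − 0.3260) / (0.2000 − 0.3260) = 0.3767 · (-0.026000)/(-0.126000) = 0.077732

0.0777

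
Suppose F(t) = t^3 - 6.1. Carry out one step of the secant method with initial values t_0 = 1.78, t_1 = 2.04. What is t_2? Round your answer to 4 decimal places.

1.8220

F(1.78) = -0.460248, F(2.04) = 2.389664
t_2 = 2.040000 − 2.389664·(2.040000 − 1.780000) / (2.389664 − (-0.460248)) = 2.040000 − (0.621313)/(2.849912) = 1.821989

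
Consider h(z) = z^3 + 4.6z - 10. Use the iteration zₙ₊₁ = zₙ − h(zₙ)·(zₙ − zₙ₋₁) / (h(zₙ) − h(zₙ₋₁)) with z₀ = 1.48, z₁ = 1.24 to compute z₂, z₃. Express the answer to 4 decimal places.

h(1.48) = 0.049792, h(1.24) = -2.389376
z₂ = 1.240000 − (-2.389376)·(1.240000 − 1.480000) / (-2.389376 − 0.049792) = 1.240000 − (0.573450)/(-2.439168) = 1.475101
h(1.475101) = -0.004832
z₃ = 1.475101 − (-0.004832)·(1.475101 − 1.240000) / (-0.004832 − (-2.389376)) = 1.475101 − (-0.001136)/(2.384544) = 1.475577

1.4751, 1.4756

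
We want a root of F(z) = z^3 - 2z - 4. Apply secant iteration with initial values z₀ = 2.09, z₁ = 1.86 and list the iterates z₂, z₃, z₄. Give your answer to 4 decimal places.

F(2.09) = 0.949329, F(1.86) = -1.285144
z₂ = 1.860000 − (-1.285144)·(1.860000 − 2.090000) / (-1.285144 − 0.949329) = 1.860000 − (0.295583)/(-2.234473) = 1.992283
F(1.992283) = -0.076812
z₃ = 1.992283 − (-0.076812)·(1.992283 − 1.860000) / (-0.076812 − (-1.285144)) = 1.992283 − (-0.010161)/(1.208332) = 2.000692
F(2.000692) = 0.006925
z₄ = 2.000692 − 0.006925·(2.000692 − 1.992283) / (0.006925 − (-0.076812)) = 2.000692 − (0.000058)/(0.083736) = 1.999997

1.9923, 2.0007, 2.0000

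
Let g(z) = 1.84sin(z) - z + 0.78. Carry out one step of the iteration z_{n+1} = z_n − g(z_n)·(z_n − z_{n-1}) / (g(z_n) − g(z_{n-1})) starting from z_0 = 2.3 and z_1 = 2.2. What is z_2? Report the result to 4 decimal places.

g(2.3) = -0.147902, g(2.2) = 0.067633
z_2 = 2.200000 − 0.067633·(2.200000 − 2.300000) / (0.067633 − (-0.147902)) = 2.200000 − (-0.006763)/(0.215536) = 2.231379

2.2314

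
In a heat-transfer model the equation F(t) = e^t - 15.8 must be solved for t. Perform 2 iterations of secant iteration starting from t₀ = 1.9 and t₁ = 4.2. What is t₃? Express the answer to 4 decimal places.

2.4648

F(1.9) = -9.114106, F(4.2) = 50.886331
t₂ = 4.200000 − 50.886331·(4.200000 − 1.900000) / (50.886331 − (-9.114106)) = 4.200000 − (117.038561)/(60.000437) = 2.249372
F(2.249372) = -6.318225
t₃ = 2.249372 − (-6.318225)·(2.249372 − 4.200000) / (-6.318225 − 50.886331) = 2.249372 − (12.324510)/(-57.204556) = 2.464818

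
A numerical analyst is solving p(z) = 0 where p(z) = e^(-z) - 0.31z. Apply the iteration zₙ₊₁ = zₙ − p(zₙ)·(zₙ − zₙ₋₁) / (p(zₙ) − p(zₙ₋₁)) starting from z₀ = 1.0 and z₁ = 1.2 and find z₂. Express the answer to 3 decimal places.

p(1.0) = 0.05788, p(1.2) = -0.07081
z₂ = 1.20000 − (-0.07081)·(1.20000 − 1.00000) / (-0.07081 − 0.05788) = 1.20000 − (-0.01416)/(-0.12869) = 1.08996

1.090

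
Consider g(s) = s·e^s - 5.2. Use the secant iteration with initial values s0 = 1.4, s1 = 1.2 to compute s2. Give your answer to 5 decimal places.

1.34362

g(1.4) = 0.4772800, g(1.2) = -1.2158597
s2 = 1.2000000 − (-1.2158597)·(1.2000000 − 1.4000000) / (-1.2158597 − 0.4772800) = 1.2000000 − (0.2431719)/(-1.6931396) = 1.3436219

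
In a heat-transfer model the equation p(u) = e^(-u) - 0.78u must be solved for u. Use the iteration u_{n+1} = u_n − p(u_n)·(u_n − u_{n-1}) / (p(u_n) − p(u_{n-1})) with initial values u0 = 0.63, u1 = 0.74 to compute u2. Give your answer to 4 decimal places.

p(0.63) = 0.041192, p(0.74) = -0.100086
u2 = 0.740000 − (-0.100086)·(0.740000 − 0.630000) / (-0.100086 − 0.041192) = 0.740000 − (-0.011009)/(-0.141278) = 0.662072

0.6621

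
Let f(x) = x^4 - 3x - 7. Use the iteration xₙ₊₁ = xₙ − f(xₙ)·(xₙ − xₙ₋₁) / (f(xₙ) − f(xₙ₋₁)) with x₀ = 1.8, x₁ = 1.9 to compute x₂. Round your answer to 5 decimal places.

f(1.8) = -1.9024000, f(1.9) = 0.3321000
x₂ = 1.9000000 − 0.3321000·(1.9000000 − 1.8000000) / (0.3321000 − (-1.9024000)) = 1.9000000 − (0.0332100)/(2.2345000) = 1.8851376

1.88514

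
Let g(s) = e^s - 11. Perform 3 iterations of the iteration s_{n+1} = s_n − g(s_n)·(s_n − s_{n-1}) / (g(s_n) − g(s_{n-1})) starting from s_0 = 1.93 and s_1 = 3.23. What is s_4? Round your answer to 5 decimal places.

g(1.93) = -4.1104898, g(3.23) = 14.2796570
s_2 = 3.2300000 − 14.2796570·(3.2300000 − 1.9300000) / (14.2796570 − (-4.1104898)) = 3.2300000 − (18.5635541)/(18.3901467) = 2.2205706
g(2.2205706) = -1.7874136
s_3 = 2.2205706 − (-1.7874136)·(2.2205706 − 3.2300000) / (-1.7874136 − 14.2796570) = 2.2205706 − (1.8042677)/(-16.0670705) = 2.3328666
g(2.3328666) = -0.6925531
s_4 = 2.3328666 − (-0.6925531)·(2.3328666 − 2.2205706) / (-0.6925531 − (-1.7874136)) = 2.3328666 − (-0.0777709)/(1.0948605) = 2.4038994

2.40390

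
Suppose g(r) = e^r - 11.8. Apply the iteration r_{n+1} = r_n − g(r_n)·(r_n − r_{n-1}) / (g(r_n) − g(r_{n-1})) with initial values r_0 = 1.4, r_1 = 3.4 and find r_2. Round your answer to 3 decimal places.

1.998

g(1.4) = -7.74480, g(3.4) = 18.16410
r_2 = 3.40000 − 18.16410·(3.40000 − 1.40000) / (18.16410 − (-7.74480)) = 3.40000 − (36.32820)/(25.90890) = 1.99785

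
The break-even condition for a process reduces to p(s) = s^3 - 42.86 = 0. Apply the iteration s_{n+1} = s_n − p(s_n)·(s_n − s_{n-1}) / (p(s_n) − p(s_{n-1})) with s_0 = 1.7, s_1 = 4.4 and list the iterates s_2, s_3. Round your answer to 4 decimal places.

2.9764, 3.3756

p(1.7) = -37.947000, p(4.4) = 42.324000
s_2 = 4.400000 − 42.324000·(4.400000 − 1.700000) / (42.324000 − (-37.947000)) = 4.400000 − (114.274800)/(80.271000) = 2.976387
p(2.976387) = -16.492533
s_3 = 2.976387 − (-16.492533)·(2.976387 − 4.400000) / (-16.492533 − 42.324000) = 2.976387 − (23.478976)/(-58.816533) = 3.375578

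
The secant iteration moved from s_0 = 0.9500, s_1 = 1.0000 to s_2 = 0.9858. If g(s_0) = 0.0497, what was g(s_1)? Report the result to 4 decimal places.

-0.0197

The secant line through (0.9500, 0.0497) and (1.0000, g(s_1)) crosses zero at s_2 = 0.9858.
So (0.9500, 0.0497), (1.0000, g(s_1)), (0.9858, 0) are collinear:
g(s_1) = 0.0497 · (1.0000 − 0.9858) / (0.9500 − 0.9858) = 0.0497 · (0.014200)/(-0.035800) = -0.019713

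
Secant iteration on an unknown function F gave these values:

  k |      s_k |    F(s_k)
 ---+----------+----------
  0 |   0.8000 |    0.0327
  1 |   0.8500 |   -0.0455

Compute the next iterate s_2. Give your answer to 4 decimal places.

s_2 = 0.8500 − (-0.0455)·(0.8500 − 0.8000) / (-0.0455 − 0.0327)
   = 0.8500 − (-0.002275)/(-0.078200) = 0.820908

0.8209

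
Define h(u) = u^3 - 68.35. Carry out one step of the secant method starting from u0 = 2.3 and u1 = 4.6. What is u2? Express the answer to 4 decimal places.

h(2.3) = -56.183000, h(4.6) = 28.986000
u2 = 4.600000 − 28.986000·(4.600000 − 2.300000) / (28.986000 − (-56.183000)) = 4.600000 − (66.667800)/(85.169000) = 3.817229

3.8172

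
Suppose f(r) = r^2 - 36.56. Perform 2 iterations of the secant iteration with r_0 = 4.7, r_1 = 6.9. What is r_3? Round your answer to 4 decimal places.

6.0399

f(4.7) = -14.470000, f(6.9) = 11.050000
r_2 = 6.900000 − 11.050000·(6.900000 − 4.700000) / (11.050000 − (-14.470000)) = 6.900000 − (24.310000)/(25.520000) = 5.947414
f(5.947414) = -1.188269
r_3 = 5.947414 − (-1.188269)·(5.947414 − 6.900000) / (-1.188269 − 11.050000) = 5.947414 − (1.131929)/(-12.238269) = 6.039905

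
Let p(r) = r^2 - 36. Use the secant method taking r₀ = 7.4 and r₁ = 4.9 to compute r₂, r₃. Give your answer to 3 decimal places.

p(7.4) = 18.76000, p(4.9) = -11.99000
r₂ = 4.90000 − (-11.99000)·(4.90000 − 7.40000) / (-11.99000 − 18.76000) = 4.90000 − (29.97500)/(-30.75000) = 5.87480
p(5.87480) = -1.48676
r₃ = 5.87480 − (-1.48676)·(5.87480 − 4.90000) / (-1.48676 − (-11.99000)) = 5.87480 − (-1.44929)/(10.50324) = 6.01278

5.875, 6.013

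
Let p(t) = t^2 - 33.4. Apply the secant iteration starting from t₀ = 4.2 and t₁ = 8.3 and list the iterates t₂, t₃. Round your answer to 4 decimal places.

p(4.2) = -15.760000, p(8.3) = 35.490000
t₂ = 8.300000 − 35.490000·(8.300000 − 4.200000) / (35.490000 − (-15.760000)) = 8.300000 − (145.509000)/(51.250000) = 5.460800
p(5.460800) = -3.579663
t₃ = 5.460800 − (-3.579663)·(5.460800 − 8.300000) / (-3.579663 − 35.490000) = 5.460800 − (10.163380)/(-39.069663) = 5.720935

5.4608, 5.7209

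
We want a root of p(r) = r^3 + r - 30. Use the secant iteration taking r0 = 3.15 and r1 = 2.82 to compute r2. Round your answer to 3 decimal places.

2.991

p(3.15) = 4.40587, p(2.82) = -4.75423
r2 = 2.82000 − (-4.75423)·(2.82000 − 3.15000) / (-4.75423 − 4.40587) = 2.82000 − (1.56890)/(-9.16011) = 2.99127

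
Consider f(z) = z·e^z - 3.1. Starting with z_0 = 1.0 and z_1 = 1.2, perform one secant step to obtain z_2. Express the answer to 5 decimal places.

f(1.0) = -0.3817182, f(1.2) = 0.8841403
z_2 = 1.2000000 − 0.8841403·(1.2000000 − 1.0000000) / (0.8841403 − (-0.3817182)) = 1.2000000 − (0.1768281)/(1.2658585) = 1.0603098

1.06031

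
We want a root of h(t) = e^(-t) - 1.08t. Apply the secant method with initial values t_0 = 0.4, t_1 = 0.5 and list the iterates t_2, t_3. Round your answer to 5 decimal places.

h(0.4) = 0.2383200, h(0.5) = 0.0665307
t_2 = 0.5000000 − 0.0665307·(0.5000000 − 0.4000000) / (0.0665307 − 0.2383200) = 0.5000000 − (0.0066531)/(-0.1717894) = 0.5387280
h(0.5387280) = 0.0016637
t_3 = 0.5387280 − 0.0016637·(0.5387280 − 0.5000000) / (0.0016637 − 0.0665307) = 0.5387280 − (0.0000644)/(-0.0648670) = 0.5397213

0.53873, 0.53972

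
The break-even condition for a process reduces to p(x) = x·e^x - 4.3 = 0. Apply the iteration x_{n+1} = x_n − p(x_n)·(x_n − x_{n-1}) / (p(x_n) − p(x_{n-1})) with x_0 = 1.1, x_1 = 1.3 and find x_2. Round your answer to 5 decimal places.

p(1.1) = -0.9954174, p(1.3) = 0.4700857
x_2 = 1.3000000 − 0.4700857·(1.3000000 − 1.1000000) / (0.4700857 − (-0.9954174)) = 1.3000000 − (0.0940171)/(1.4655030) = 1.2358465

1.23585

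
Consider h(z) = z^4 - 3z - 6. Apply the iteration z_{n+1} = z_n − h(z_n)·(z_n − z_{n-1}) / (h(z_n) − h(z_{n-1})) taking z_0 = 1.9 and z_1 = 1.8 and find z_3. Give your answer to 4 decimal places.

1.8427

h(1.9) = 1.332100, h(1.8) = -0.902400
z_2 = 1.800000 − (-0.902400)·(1.800000 − 1.900000) / (-0.902400 − 1.332100) = 1.800000 − (0.090240)/(-2.234500) = 1.840385
h(1.840385) = -0.049274
z_3 = 1.840385 − (-0.049274)·(1.840385 − 1.800000) / (-0.049274 − (-0.902400)) = 1.840385 − (-0.001990)/(0.853126) = 1.842717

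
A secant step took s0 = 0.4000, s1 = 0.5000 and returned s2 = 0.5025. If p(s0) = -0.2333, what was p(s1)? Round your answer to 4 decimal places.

-0.0057

The secant line through (0.4000, -0.2333) and (0.5000, p(s1)) crosses zero at s2 = 0.5025.
So (0.4000, -0.2333), (0.5000, p(s1)), (0.5025, 0) are collinear:
p(s1) = -0.2333 · (0.5000 − 0.5025) / (0.4000 − 0.5025) = -0.2333 · (-0.002500)/(-0.102500) = -0.005690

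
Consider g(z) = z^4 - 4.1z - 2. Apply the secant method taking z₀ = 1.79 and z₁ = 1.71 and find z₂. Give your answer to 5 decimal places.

1.73655

g(1.79) = 0.9272568, g(1.71) = -0.4606392
z₂ = 1.7100000 − (-0.4606392)·(1.7100000 − 1.7900000) / (-0.4606392 − 0.9272568) = 1.7100000 − (0.0368511)/(-1.3878960) = 1.7365518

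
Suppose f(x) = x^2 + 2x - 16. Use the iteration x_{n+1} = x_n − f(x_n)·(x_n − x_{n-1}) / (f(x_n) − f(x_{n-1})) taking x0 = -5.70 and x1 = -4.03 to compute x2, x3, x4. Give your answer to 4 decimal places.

f(-5.70) = 5.090000, f(-4.03) = -7.819100
x2 = -4.030000 − (-7.819100)·(-4.030000 − (-5.700000)) / (-7.819100 − 5.090000) = -4.030000 − (-13.057897)/(-12.909100) = -5.041527
f(-5.041527) = -0.666063
x3 = -5.041527 − (-0.666063)·(-5.041527 − (-4.030000)) / (-0.666063 − (-7.819100)) = -5.041527 − (0.673741)/(7.153037) = -5.135716
f(-5.135716) = 0.104147
x4 = -5.135716 − 0.104147·(-5.135716 − (-5.041527)) / (0.104147 − (-0.666063)) = -5.135716 − (-0.009810)/(0.770210) = -5.122980

-5.0415, -5.1357, -5.1230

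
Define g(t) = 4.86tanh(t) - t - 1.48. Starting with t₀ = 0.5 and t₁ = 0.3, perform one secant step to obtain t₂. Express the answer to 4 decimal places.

g(0.5) = 0.265889, g(0.3) = -0.364221
t₂ = 0.300000 − (-0.364221)·(0.300000 − 0.500000) / (-0.364221 − 0.265889) = 0.300000 − (0.072844)/(-0.630110) = 0.415605

0.4156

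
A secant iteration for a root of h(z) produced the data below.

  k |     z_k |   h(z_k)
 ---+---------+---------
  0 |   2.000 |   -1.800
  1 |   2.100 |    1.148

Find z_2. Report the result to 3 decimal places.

2.061

z_2 = 2.100 − 1.148·(2.100 − 2.000) / (1.148 − (-1.800))
   = 2.100 − (0.11480)/(2.94800) = 2.06106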